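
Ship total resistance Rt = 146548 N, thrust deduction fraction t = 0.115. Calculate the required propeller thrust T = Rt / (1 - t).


Formula: T = Rt / (1 - t)
Step 1 — (1 - t) = 1 - 0.115 = 0.885
Step 2 — T = 146548 / 0.885 ≈ 165590 N (5 s.f.)

165590 N


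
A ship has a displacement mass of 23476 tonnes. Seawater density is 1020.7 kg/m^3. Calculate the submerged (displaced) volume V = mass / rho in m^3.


Formula: V = mass / rho
Step 1 — convert tonnes to kg: 23476 t * 1000 = 23476000 kg
Step 2 — V = 23476000 / 1020.7 ≈ 23000 m^3 (5 s.f.)

23000 m^3


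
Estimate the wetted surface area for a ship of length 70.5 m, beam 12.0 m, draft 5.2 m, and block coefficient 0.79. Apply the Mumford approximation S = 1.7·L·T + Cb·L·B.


Formula: S = 1.7*L*T + V/T with V = Cb*L*B*T, i.e. S = L * (1.7*T + Cb*B)
Step 1 — 1.7*T = 1.7 * 5.2 = 8.84 m
Step 2 — Cb*B = 0.79 * 12.0 = 9.48 m
Step 3 — 1.7*T + Cb*B = 8.84 + 9.48 = 18.32 m
Step 4 — S = 70.5 * 18.32 ≈ 1291.6 m^2 (5 s.f.)

1291.6 m^2


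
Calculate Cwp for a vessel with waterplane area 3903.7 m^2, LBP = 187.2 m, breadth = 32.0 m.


Formula: Cwp = Aw / (L * B)
Step 1 — L * B = 187.2 * 32.0 = 5990.4 m^2
Step 2 — Cwp = 3903.7 / 5990.4 ≈ 0.65166 (5 s.f.)

0.65166


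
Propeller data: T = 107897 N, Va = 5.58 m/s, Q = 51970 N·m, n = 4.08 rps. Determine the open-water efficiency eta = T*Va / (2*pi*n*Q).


Formula: eta = T * Va / (2 * pi * n * Q)
Step 1 — numerator = T * Va = 107897 * 5.58 = 602065.26
Step 2 — 2 * pi * n = 2 * pi * 4.08 = 25.635396
Step 3 — denominator = 25.635396 * 51970 = 1332271.53
Step 4 — eta = 602065.26 / 1332271.53 ≈ 0.45191 (5 s.f.)

0.45191


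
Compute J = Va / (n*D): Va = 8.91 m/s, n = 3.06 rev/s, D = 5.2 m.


Formula: J = Va / (n * D)
Step 1 — n * D = 3.06 * 5.2 = 15.912
Step 2 — J = 8.91 / 15.912 ≈ 0.55995 (5 s.f.)

0.55995


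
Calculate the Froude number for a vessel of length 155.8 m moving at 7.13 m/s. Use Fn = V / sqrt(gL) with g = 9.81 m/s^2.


Formula: Fn = V / sqrt(g * L)
Step 1 — g * L = 9.81 * 155.8 = 1528.398
Step 2 — sqrt(g * L) = sqrt(1528.398) = 39.094731
Step 3 — Fn = 7.13 / 39.094731 ≈ 0.18238 (5 s.f.)

0.18238


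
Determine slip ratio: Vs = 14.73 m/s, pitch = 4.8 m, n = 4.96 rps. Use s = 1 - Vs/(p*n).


Formula: s = 1 - Vs / (p * n)
Step 1 — p * n = 4.8 * 4.96 = 23.808
Step 2 — Vs / (p*n) = 14.73 / 23.808 = 0.6187 (6 d.p.)
Step 3 — s = 1 - 0.6187 = 0.3813

0.3813


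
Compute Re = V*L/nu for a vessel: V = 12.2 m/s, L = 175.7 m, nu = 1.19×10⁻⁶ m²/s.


Formula: Re = V * L / nu
Step 1 — V * L = 12.2 * 175.7 = 2143.54 m^2/s
Step 2 — Re = 2143.54 / 1.19e-6 = 1.80e+09

1.80e+09


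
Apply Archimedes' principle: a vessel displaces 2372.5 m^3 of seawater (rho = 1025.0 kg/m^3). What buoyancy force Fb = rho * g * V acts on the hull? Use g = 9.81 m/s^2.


Formula: Fb = rho * g * V
Substituting: Fb = 1025.0 * 9.81 * 2372.5
Intermediate: 1025.0 * 9.81 = 10055.25
Result: Fb = 10055.25 * 2372.5 ≈ 23856000 N (5 s.f.)

23856000 N


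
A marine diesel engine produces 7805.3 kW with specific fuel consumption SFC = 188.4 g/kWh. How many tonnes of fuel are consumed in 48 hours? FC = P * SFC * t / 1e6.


Formula: FC (tonnes) = P * SFC * t / 1,000,000
Step 1 — P * SFC * t = 7805.3 * 188.4 * 48 = 70584888.96 g
Step 2 — FC (tonnes) = 70584888.96 / 1,000,000 ≈ 70.585 tonnes (5 s.f.)

70.585 tonnes


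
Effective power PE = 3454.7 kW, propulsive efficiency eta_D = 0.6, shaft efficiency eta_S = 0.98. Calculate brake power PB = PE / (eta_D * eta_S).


Formula: PB = PE / (eta_D * eta_S)
Step 1 — combined efficiency = eta_D * eta_S = 0.6 * 0.98 = 0.588
Step 2 — PB = 3454.7 / 0.588 ≈ 5875.3 kW (5 s.f.)

5875.3 kW


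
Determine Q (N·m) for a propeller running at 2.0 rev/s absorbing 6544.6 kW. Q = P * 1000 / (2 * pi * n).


Formula: Q = P_W / (2 * pi * n)
Step 1 — P_W = 6544.6 kW * 1000 = 6544600.0 W
Step 2 — 2 * pi * n = 2 * pi * 2.0 = 12.566371
Step 3 — Q = 6544600.0 / 12.566371 ≈ 520800 N·m (5 s.f.)

520800 N·m


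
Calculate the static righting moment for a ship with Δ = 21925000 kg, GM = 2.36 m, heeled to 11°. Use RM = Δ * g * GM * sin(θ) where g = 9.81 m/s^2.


Formula: GZ = GM * sin(theta); RM = disp * g * GZ
Step 1 — GZ = 2.36 * sin(11°) = 2.36 * 0.190809 = 0.450309 m
Step 2 — RM = 21925000 * 9.81 * 0.450309 ≈ 96854000 N·m (5 s.f.)

96854000 N·m


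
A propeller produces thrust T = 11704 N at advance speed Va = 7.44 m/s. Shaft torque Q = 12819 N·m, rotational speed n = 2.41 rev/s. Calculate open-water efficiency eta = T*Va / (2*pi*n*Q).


Formula: eta = T * Va / (2 * pi * n * Q)
Step 1 — numerator = T * Va = 11704 * 7.44 = 87077.76
Step 2 — 2 * pi * n = 2 * pi * 2.41 = 15.142477
Step 3 — denominator = 15.142477 * 12819 = 194111.41
Step 4 — eta = 87077.76 / 194111.41 ≈ 0.44860 (5 s.f.)

0.44860


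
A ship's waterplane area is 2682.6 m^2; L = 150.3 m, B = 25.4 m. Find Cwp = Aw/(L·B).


Formula: Cwp = Aw / (L * B)
Step 1 — L * B = 150.3 * 25.4 = 3817.62 m^2
Step 2 — Cwp = 2682.6 / 3817.62 ≈ 0.70269 (5 s.f.)

0.70269


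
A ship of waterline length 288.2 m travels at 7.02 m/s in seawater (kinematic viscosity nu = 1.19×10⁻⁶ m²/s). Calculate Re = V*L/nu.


Formula: Re = V * L / nu
Step 1 — V * L = 7.02 * 288.2 = 2023.164 m^2/s
Step 2 — Re = 2023.164 / 1.19e-6 = 1.70e+09

1.70e+09


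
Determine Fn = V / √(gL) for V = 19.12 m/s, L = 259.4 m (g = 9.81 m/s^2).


Formula: Fn = V / sqrt(g * L)
Step 1 — g * L = 9.81 * 259.4 = 2544.714
Step 2 — sqrt(g * L) = sqrt(2544.714) = 50.445158
Step 3 — Fn = 19.12 / 50.445158 ≈ 0.37903 (5 s.f.)

0.37903


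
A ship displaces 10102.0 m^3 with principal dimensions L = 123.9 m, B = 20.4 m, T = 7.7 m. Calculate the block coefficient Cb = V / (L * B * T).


Formula: Cb = V / (L * B * T)
Step 1 — L * B * T = 123.9 * 20.4 * 7.7 = 19462.212 m^3
Step 2 — Cb = 10102.0 / 19462.212 ≈ 0.51906 (5 s.f.)

0.51906


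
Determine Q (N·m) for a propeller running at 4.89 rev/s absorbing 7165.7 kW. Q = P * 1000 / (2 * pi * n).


Formula: Q = P_W / (2 * pi * n)
Step 1 — P_W = 7165.7 kW * 1000 = 7165700.0 W
Step 2 — 2 * pi * n = 2 * pi * 4.89 = 30.724776
Step 3 — Q = 7165700.0 / 30.724776 ≈ 233220 N·m (5 s.f.)

233220 N·m


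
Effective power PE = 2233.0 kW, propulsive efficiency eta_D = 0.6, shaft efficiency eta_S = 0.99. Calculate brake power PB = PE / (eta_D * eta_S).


Formula: PB = PE / (eta_D * eta_S)
Step 1 — combined efficiency = eta_D * eta_S = 0.6 * 0.99 = 0.594
Step 2 — PB = 2233.0 / 0.594 ≈ 3759.3 kW (5 s.f.)

3759.3 kW


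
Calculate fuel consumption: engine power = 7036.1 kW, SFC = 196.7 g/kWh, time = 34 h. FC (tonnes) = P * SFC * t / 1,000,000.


Formula: FC (tonnes) = P * SFC * t / 1,000,000
Step 1 — P * SFC * t = 7036.1 * 196.7 * 34 = 47056029.58 g
Step 2 — FC (tonnes) = 47056029.58 / 1,000,000 ≈ 47.056 tonnes (5 s.f.)

47.056 tonnes


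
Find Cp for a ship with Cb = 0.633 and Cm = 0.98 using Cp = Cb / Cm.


Formula: Cp = Cb / Cm
Substituting: Cp = 0.633 / 0.98
Result: Cp ≈ 0.64592 (5 s.f.)

0.64592


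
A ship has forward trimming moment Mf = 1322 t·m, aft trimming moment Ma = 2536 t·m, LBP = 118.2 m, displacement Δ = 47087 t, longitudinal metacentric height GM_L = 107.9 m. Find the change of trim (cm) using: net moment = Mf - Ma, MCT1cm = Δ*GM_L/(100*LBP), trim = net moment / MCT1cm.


Formula: net trimming moment = Mf - Ma; MCT1cm = Δ*GM_L/(100*LBP); trim = net moment / MCT1cm
Step 1 — net trimming moment = 1322 - 2536 = -1214 t·m
Step 2 — MCT1cm = 47087 * 107.9 / (100 * 118.2) = 429.8382 t·m/cm
Step 3 — trim = -1214 / 429.8382 ≈ -2.8243 cm (5 s.f.)

-2.8243 cm


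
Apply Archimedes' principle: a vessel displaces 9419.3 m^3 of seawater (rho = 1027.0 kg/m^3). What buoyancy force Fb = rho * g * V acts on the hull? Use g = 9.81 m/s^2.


Formula: Fb = rho * g * V
Substituting: Fb = 1027.0 * 9.81 * 9419.3
Intermediate: 1027.0 * 9.81 = 10074.87
Result: Fb = 10074.87 * 9419.3 ≈ 94898000 N (5 s.f.)

94898000 N


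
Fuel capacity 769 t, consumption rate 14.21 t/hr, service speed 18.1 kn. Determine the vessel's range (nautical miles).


Formula: endurance = fuel / rate; range = endurance * speed
Step 1 — endurance = 769 / 14.21 = 54.1168 hours
Step 2 — range = 54.1168 * 18.1 ≈ 979.51 nautical miles (5 s.f.)

979.51 NM


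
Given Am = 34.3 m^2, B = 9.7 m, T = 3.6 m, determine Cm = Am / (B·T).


Formula: Cm = Am / (B * T)
Step 1 — B * T = 9.7 * 3.6 = 34.92 m^2
Step 2 — Cm = 34.3 / 34.92 ≈ 0.98225 (5 s.f.)

0.98225


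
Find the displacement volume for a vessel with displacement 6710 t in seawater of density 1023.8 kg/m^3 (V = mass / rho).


Formula: V = mass / rho
Step 1 — convert tonnes to kg: 6710 t * 1000 = 6710000 kg
Step 2 — V = 6710000 / 1023.8 ≈ 6554.0 m^3 (5 s.f.)

6554.0 m^3


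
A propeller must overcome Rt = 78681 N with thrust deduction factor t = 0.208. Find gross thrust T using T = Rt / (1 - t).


Formula: T = Rt / (1 - t)
Step 1 — (1 - t) = 1 - 0.208 = 0.792
Step 2 — T = 78681 / 0.792 ≈ 99345 N (5 s.f.)

99345 N


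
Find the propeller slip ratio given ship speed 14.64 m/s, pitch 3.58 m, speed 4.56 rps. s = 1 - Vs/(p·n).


Formula: s = 1 - Vs / (p * n)
Step 1 — p * n = 3.58 * 4.56 = 16.3248
Step 2 — Vs / (p*n) = 14.64 / 16.3248 = 0.896795 (6 d.p.)
Step 3 — s = 1 - 0.896795 = 0.103205

0.103205


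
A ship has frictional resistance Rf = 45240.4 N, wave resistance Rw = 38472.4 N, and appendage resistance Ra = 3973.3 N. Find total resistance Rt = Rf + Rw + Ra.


Formula: Rt = Rf + Rw + Ra
Substituting: Rt = 45240.4 + 38472.4 + 3973.3
Result: Rt = 87686.1 N

87686.1 N


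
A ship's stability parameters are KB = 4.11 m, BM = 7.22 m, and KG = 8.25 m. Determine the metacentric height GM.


Formula: GM = KB + BM - KG
Step 1 — KM = KB + BM = 4.11 + 7.22 = 11.33 m
Step 2 — GM = KM - KG = 11.33 - 8.25 = 3.08 m

3.08 m


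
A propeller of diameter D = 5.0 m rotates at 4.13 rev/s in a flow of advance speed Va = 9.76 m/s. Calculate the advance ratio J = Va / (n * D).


Formula: J = Va / (n * D)
Step 1 — n * D = 4.13 * 5.0 = 20.65
Step 2 — J = 9.76 / 20.65 ≈ 0.47264 (5 s.f.)

0.47264


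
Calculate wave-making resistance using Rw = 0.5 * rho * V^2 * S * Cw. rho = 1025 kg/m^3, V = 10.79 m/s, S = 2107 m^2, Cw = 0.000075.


Formula: Rw = 0.5 * rho * V^2 * S * Cw
Step 1 — V^2 = 10.79^2 = 116.4241
Step 2 — 0.5 * rho * V^2 = 0.5 * 1025 * 116.4241 = 59667.35125
Step 3 — Rw = 59667.35125 * 2107 * 0.000075 ≈ 9428.9 N (5 s.f.)

9428.9 N


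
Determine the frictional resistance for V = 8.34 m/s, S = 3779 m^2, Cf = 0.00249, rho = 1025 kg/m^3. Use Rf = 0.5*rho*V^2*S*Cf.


Formula: Rf = 0.5 * rho * V^2 * S * Cf
Step 1 — V^2 = 8.34^2 = 69.5556
Step 2 — 0.5 * rho * V^2 = 0.5 * 1025 * 69.5556 = 35647.245
Step 3 — Rf = 35647.245 * 3779 * 0.00249 ≈ 335430 N (5 s.f.)

335430 N


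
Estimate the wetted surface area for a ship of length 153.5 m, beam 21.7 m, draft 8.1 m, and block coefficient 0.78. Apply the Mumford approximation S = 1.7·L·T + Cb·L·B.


Formula: S = 1.7*L*T + V/T with V = Cb*L*B*T, i.e. S = L * (1.7*T + Cb*B)
Step 1 — 1.7*T = 1.7 * 8.1 = 13.77 m
Step 2 — Cb*B = 0.78 * 21.7 = 16.926 m
Step 3 — 1.7*T + Cb*B = 13.77 + 16.926 = 30.696 m
Step 4 — S = 153.5 * 30.696 ≈ 4711.8 m^2 (5 s.f.)

4711.8 m^2


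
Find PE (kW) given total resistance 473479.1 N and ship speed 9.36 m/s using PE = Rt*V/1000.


Formula: PE = Rt * V / 1000 (kW)
Step 1 — PE (W) = 473479.1 * 9.36 = 4431764.376 W
Step 2 — PE (kW) = 4431764.376 / 1000 ≈ 4431.8 kW (5 s.f.)

4431.8 kW


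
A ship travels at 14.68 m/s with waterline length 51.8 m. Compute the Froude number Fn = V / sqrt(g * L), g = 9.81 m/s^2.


Formula: Fn = V / sqrt(g * L)
Step 1 — g * L = 9.81 * 51.8 = 508.158
Step 2 — sqrt(g * L) = sqrt(508.158) = 22.54236
Step 3 — Fn = 14.68 / 22.54236 ≈ 0.65122 (5 s.f.)

0.65122


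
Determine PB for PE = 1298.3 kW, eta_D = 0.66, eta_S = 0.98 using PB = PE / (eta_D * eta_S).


Formula: PB = PE / (eta_D * eta_S)
Step 1 — combined efficiency = eta_D * eta_S = 0.66 * 0.98 = 0.6468
Step 2 — PB = 1298.3 / 0.6468 ≈ 2007.3 kW (5 s.f.)

2007.3 kW


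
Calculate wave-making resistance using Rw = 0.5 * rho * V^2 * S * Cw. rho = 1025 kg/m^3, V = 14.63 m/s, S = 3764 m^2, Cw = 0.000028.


Formula: Rw = 0.5 * rho * V^2 * S * Cw
Step 1 — V^2 = 14.63^2 = 214.0369
Step 2 — 0.5 * rho * V^2 = 0.5 * 1025 * 214.0369 = 109693.91125
Step 3 — Rw = 109693.91125 * 3764 * 0.000028 ≈ 11561 N (5 s.f.)

11561 N


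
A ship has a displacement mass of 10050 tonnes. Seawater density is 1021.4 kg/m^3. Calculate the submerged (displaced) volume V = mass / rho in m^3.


Formula: V = mass / rho
Step 1 — convert tonnes to kg: 10050 t * 1000 = 10050000 kg
Step 2 — V = 10050000 / 1021.4 ≈ 9839.4 m^3 (5 s.f.)

9839.4 m^3


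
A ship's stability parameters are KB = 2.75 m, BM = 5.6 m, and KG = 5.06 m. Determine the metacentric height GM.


Formula: GM = KB + BM - KG
Step 1 — KM = KB + BM = 2.75 + 5.6 = 8.35 m
Step 2 — GM = KM - KG = 8.35 - 5.06 = 3.29 m

3.29 m


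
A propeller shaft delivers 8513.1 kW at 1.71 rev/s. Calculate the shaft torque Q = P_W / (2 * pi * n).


Formula: Q = P_W / (2 * pi * n)
Step 1 — P_W = 8513.1 kW * 1000 = 8513100.0 W
Step 2 — 2 * pi * n = 2 * pi * 1.71 = 10.744247
Step 3 — Q = 8513100.0 / 10.744247 ≈ 792340 N·m (5 s.f.)

792340 N·m


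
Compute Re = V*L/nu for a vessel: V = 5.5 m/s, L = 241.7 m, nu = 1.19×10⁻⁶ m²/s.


Formula: Re = V * L / nu
Step 1 — V * L = 5.5 * 241.7 = 1329.35 m^2/s
Step 2 — Re = 1329.35 / 1.19e-6 = 1.12e+09

1.12e+09


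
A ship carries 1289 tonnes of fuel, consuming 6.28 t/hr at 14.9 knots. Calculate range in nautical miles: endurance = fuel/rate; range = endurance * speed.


Formula: endurance = fuel / rate; range = endurance * speed
Step 1 — endurance = 1289 / 6.28 = 205.2548 hours
Step 2 — range = 205.2548 * 14.9 ≈ 3058.3 nautical miles (5 s.f.)

3058.3 NM


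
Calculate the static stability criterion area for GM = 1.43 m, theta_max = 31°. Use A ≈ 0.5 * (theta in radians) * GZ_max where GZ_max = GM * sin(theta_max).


Formula: GZ_max = GM * sin(theta); Area = 0.5 * theta_rad * GZ_max
Step 1 — GZ_max = 1.43 * sin(31°) = 1.43 * 0.515038 = 0.736504 m
Step 2 — theta_rad = 31 * pi/180 = 0.541052 rad
Step 3 — Area = 0.5 * 0.541052 * 0.736504 ≈ 0.19924 m·rad (5 s.f.)

0.19924 m·rad


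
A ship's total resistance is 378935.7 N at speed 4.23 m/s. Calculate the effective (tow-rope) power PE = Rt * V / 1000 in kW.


Formula: PE = Rt * V / 1000 (kW)
Step 1 — PE (W) = 378935.7 * 4.23 = 1602898.011 W
Step 2 — PE (kW) = 1602898.011 / 1000 ≈ 1602.9 kW (5 s.f.)

1602.9 kW


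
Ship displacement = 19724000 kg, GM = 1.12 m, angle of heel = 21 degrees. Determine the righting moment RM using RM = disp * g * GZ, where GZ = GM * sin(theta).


Formula: GZ = GM * sin(theta); RM = disp * g * GZ
Step 1 — GZ = 1.12 * sin(21°) = 1.12 * 0.358368 = 0.401372 m
Step 2 — RM = 19724000 * 9.81 * 0.401372 ≈ 77662000 N·m (5 s.f.)

77662000 N·m


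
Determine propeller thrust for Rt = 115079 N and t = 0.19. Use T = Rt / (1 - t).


Formula: T = Rt / (1 - t)
Step 1 — (1 - t) = 1 - 0.19 = 0.81
Step 2 — T = 115079 / 0.81 ≈ 142070 N (5 s.f.)

142070 N


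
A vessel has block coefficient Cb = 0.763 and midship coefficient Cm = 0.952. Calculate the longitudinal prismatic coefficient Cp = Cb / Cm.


Formula: Cp = Cb / Cm
Substituting: Cp = 0.763 / 0.952
Result: Cp ≈ 0.80147 (5 s.f.)

0.80147


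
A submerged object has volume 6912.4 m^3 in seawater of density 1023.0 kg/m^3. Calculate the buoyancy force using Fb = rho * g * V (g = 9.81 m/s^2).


Formula: Fb = rho * g * V
Substituting: Fb = 1023.0 * 9.81 * 6912.4
Intermediate: 1023.0 * 9.81 = 10035.63
Result: Fb = 10035.63 * 6912.4 ≈ 69370000 N (5 s.f.)

69370000 N


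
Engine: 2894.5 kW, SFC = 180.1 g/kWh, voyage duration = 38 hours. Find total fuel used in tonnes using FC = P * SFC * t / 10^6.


Formula: FC (tonnes) = P * SFC * t / 1,000,000
Step 1 — P * SFC * t = 2894.5 * 180.1 * 38 = 19809379.1 g
Step 2 — FC (tonnes) = 19809379.1 / 1,000,000 ≈ 19.809 tonnes (5 s.f.)

19.809 tonnes


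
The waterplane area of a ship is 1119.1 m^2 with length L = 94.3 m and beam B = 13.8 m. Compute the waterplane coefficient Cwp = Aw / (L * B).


Formula: Cwp = Aw / (L * B)
Step 1 — L * B = 94.3 * 13.8 = 1301.34 m^2
Step 2 — Cwp = 1119.1 / 1301.34 ≈ 0.85996 (5 s.f.)

0.85996


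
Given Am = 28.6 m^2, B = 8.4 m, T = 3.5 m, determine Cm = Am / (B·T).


Formula: Cm = Am / (B * T)
Step 1 — B * T = 8.4 * 3.5 = 29.4 m^2
Step 2 — Cm = 28.6 / 29.4 ≈ 0.97279 (5 s.f.)

0.97279


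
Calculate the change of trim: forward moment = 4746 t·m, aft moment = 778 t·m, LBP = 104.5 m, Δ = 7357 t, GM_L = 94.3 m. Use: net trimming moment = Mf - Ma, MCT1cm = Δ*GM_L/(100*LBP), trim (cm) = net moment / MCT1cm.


Formula: net trimming moment = Mf - Ma; MCT1cm = Δ*GM_L/(100*LBP); trim = net moment / MCT1cm
Step 1 — net trimming moment = 4746 - 778 = 3968 t·m
Step 2 — MCT1cm = 7357 * 94.3 / (100 * 104.5) = 66.389 t·m/cm
Step 3 — trim = 3968 / 66.389 ≈ 59.769 cm (5 s.f.)

59.769 cm


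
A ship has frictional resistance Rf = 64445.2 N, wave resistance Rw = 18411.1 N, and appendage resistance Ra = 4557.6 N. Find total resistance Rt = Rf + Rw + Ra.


Formula: Rt = Rf + Rw + Ra
Substituting: Rt = 64445.2 + 18411.1 + 4557.6
Result: Rt = 87413.9 N

87413.9 N


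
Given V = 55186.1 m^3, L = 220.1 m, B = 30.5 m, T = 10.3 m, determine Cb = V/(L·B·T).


Formula: Cb = V / (L * B * T)
Step 1 — L * B * T = 220.1 * 30.5 * 10.3 = 69144.415 m^3
Step 2 — Cb = 55186.1 / 69144.415 ≈ 0.79813 (5 s.f.)

0.79813


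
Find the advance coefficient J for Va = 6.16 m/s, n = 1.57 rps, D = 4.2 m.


Formula: J = Va / (n * D)
Step 1 — n * D = 1.57 * 4.2 = 6.594
Step 2 — J = 6.16 / 6.594 ≈ 0.93418 (5 s.f.)

0.93418


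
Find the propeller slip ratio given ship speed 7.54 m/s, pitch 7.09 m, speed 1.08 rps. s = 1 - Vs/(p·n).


Formula: s = 1 - Vs / (p * n)
Step 1 — p * n = 7.09 * 1.08 = 7.6572
Step 2 — Vs / (p*n) = 7.54 / 7.6572 = 0.984694 (6 d.p.)
Step 3 — s = 1 - 0.984694 = 0.015306

0.015306


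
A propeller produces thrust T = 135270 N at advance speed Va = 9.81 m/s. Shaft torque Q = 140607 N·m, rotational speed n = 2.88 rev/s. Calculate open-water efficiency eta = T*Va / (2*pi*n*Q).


Formula: eta = T * Va / (2 * pi * n * Q)
Step 1 — numerator = T * Va = 135270 * 9.81 = 1326998.7
Step 2 — 2 * pi * n = 2 * pi * 2.88 = 18.095574
Step 3 — denominator = 18.095574 * 140607 = 2544364.37
Step 4 — eta = 1326998.7 / 2544364.37 ≈ 0.52154 (5 s.f.)

0.52154


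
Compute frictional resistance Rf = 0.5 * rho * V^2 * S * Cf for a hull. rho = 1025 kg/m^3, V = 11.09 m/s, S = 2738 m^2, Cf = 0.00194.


Formula: Rf = 0.5 * rho * V^2 * S * Cf
Step 1 — V^2 = 11.09^2 = 122.9881
Step 2 — 0.5 * rho * V^2 = 0.5 * 1025 * 122.9881 = 63031.40125
Step 3 — Rf = 63031.40125 * 2738 * 0.00194 ≈ 334810 N (5 s.f.)

334810 N


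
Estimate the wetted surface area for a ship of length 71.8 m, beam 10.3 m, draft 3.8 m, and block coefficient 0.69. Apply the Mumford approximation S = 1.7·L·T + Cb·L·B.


Formula: S = 1.7*L*T + V/T with V = Cb*L*B*T, i.e. S = L * (1.7*T + Cb*B)
Step 1 — 1.7*T = 1.7 * 3.8 = 6.46 m
Step 2 — Cb*B = 0.69 * 10.3 = 7.107 m
Step 3 — 1.7*T + Cb*B = 6.46 + 7.107 = 13.567 m
Step 4 — S = 71.8 * 13.567 ≈ 974.11 m^2 (5 s.f.)

974.11 m^2


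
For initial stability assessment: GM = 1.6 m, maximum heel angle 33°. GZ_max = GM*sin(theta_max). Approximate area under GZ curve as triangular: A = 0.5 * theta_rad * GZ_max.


Formula: GZ_max = GM * sin(theta); Area = 0.5 * theta_rad * GZ_max
Step 1 — GZ_max = 1.6 * sin(33°) = 1.6 * 0.544639 = 0.871422 m
Step 2 — theta_rad = 33 * pi/180 = 0.575959 rad
Step 3 — Area = 0.5 * 0.575959 * 0.871422 ≈ 0.25095 m·rad (5 s.f.)

0.25095 m·rad


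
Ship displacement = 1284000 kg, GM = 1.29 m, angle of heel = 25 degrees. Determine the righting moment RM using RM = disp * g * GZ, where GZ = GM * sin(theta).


Formula: GZ = GM * sin(theta); RM = disp * g * GZ
Step 1 — GZ = 1.29 * sin(25°) = 1.29 * 0.422618 = 0.545177 m
Step 2 — RM = 1284000 * 9.81 * 0.545177 ≈ 6867100 N·m (5 s.f.)

6867100 N·m


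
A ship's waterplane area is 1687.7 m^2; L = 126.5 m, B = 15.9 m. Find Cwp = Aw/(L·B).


Formula: Cwp = Aw / (L * B)
Step 1 — L * B = 126.5 * 15.9 = 2011.35 m^2
Step 2 — Cwp = 1687.7 / 2011.35 ≈ 0.83909 (5 s.f.)

0.83909


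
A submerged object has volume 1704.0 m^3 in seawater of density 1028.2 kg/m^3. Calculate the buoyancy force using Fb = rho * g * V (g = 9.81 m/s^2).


Formula: Fb = rho * g * V
Substituting: Fb = 1028.2 * 9.81 * 1704.0
Intermediate: 1028.2 * 9.81 = 10086.642
Result: Fb = 10086.642 * 1704.0 ≈ 17188000 N (5 s.f.)

17188000 N


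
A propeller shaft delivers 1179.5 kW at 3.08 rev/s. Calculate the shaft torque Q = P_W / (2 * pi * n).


Formula: Q = P_W / (2 * pi * n)
Step 1 — P_W = 1179.5 kW * 1000 = 1179500.0 W
Step 2 — 2 * pi * n = 2 * pi * 3.08 = 19.352211
Step 3 — Q = 1179500.0 / 19.352211 ≈ 60949 N·m (5 s.f.)

60949 N·m


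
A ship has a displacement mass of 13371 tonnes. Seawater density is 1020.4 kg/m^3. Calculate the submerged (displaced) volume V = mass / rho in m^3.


Formula: V = mass / rho
Step 1 — convert tonnes to kg: 13371 t * 1000 = 13371000 kg
Step 2 — V = 13371000 / 1020.4 ≈ 13104 m^3 (5 s.f.)

13104 m^3


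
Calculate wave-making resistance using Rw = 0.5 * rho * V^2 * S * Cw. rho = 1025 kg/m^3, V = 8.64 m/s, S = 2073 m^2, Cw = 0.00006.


Formula: Rw = 0.5 * rho * V^2 * S * Cw
Step 1 — V^2 = 8.64^2 = 74.6496
Step 2 — 0.5 * rho * V^2 = 0.5 * 1025 * 74.6496 = 38257.92
Step 3 — Rw = 38257.92 * 2073 * 0.00006 ≈ 4758.5 N (5 s.f.)

4758.5 N


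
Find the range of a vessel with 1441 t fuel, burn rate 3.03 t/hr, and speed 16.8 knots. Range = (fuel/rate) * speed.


Formula: endurance = fuel / rate; range = endurance * speed
Step 1 — endurance = 1441 / 3.03 = 475.5776 hours
Step 2 — range = 475.5776 * 16.8 ≈ 7989.7 nautical miles (5 s.f.)

7989.7 NM


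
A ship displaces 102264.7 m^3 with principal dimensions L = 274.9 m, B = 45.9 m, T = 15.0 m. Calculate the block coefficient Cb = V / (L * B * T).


Formula: Cb = V / (L * B * T)
Step 1 — L * B * T = 274.9 * 45.9 * 15.0 = 189268.65 m^3
Step 2 — Cb = 102264.7 / 189268.65 ≈ 0.54032 (5 s.f.)

0.54032


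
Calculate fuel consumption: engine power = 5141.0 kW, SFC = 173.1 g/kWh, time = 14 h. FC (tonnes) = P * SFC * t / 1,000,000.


Formula: FC (tonnes) = P * SFC * t / 1,000,000
Step 1 — P * SFC * t = 5141.0 * 173.1 * 14 = 12458699.4 g
Step 2 — FC (tonnes) = 12458699.4 / 1,000,000 ≈ 12.459 tonnes (5 s.f.)

12.459 tonnes


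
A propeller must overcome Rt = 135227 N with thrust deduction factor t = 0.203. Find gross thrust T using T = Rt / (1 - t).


Formula: T = Rt / (1 - t)
Step 1 — (1 - t) = 1 - 0.203 = 0.797
Step 2 — T = 135227 / 0.797 ≈ 169670 N (5 s.f.)

169670 N


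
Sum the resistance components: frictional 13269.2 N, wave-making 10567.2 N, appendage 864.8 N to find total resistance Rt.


Formula: Rt = Rf + Rw + Ra
Substituting: Rt = 13269.2 + 10567.2 + 864.8
Result: Rt = 24701.2 N

24701.2 N


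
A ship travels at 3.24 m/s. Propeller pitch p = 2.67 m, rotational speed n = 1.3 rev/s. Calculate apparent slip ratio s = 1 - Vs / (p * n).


Formula: s = 1 - Vs / (p * n)
Step 1 — p * n = 2.67 * 1.3 = 3.471
Step 2 — Vs / (p*n) = 3.24 / 3.471 = 0.933449 (6 d.p.)
Step 3 — s = 1 - 0.933449 = 0.066551

0.066551


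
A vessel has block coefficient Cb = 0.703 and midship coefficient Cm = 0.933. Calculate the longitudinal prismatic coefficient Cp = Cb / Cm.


Formula: Cp = Cb / Cm
Substituting: Cp = 0.703 / 0.933
Result: Cp ≈ 0.75348 (5 s.f.)

0.75348


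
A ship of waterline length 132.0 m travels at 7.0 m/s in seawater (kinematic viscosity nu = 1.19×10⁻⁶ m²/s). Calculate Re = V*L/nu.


Formula: Re = V * L / nu
Step 1 — V * L = 7.0 * 132.0 = 924.0 m^2/s
Step 2 — Re = 924.0 / 1.19e-6 = 7.76e+08

7.76e+08


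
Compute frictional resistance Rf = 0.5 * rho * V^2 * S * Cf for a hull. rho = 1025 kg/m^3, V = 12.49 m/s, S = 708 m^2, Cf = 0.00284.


Formula: Rf = 0.5 * rho * V^2 * S * Cf
Step 1 — V^2 = 12.49^2 = 156.0001
Step 2 — 0.5 * rho * V^2 = 0.5 * 1025 * 156.0001 = 79950.05125
Step 3 — Rf = 79950.05125 * 708 * 0.00284 ≈ 160760 N (5 s.f.)

160760 N


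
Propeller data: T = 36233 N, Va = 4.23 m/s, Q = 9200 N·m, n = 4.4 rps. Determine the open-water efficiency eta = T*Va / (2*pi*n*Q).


Formula: eta = T * Va / (2 * pi * n * Q)
Step 1 — numerator = T * Va = 36233 * 4.23 = 153265.59
Step 2 — 2 * pi * n = 2 * pi * 4.4 = 27.646015
Step 3 — denominator = 27.646015 * 9200 = 254343.34
Step 4 — eta = 153265.59 / 254343.34 ≈ 0.60259 (5 s.f.)

0.60259


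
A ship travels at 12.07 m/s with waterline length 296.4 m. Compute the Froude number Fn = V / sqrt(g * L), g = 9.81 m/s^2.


Formula: Fn = V / sqrt(g * L)
Step 1 — g * L = 9.81 * 296.4 = 2907.684
Step 2 — sqrt(g * L) = sqrt(2907.684) = 53.922945
Step 3 — Fn = 12.07 / 53.922945 ≈ 0.22384 (5 s.f.)

0.22384


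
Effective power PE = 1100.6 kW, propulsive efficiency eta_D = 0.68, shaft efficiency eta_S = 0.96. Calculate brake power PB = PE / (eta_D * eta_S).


Formula: PB = PE / (eta_D * eta_S)
Step 1 — combined efficiency = eta_D * eta_S = 0.68 * 0.96 = 0.6528
Step 2 — PB = 1100.6 / 0.6528 ≈ 1686.0 kW (5 s.f.)

1686.0 kW


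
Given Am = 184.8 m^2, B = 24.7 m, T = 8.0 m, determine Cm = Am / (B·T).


Formula: Cm = Am / (B * T)
Step 1 — B * T = 24.7 * 8.0 = 197.6 m^2
Step 2 — Cm = 184.8 / 197.6 ≈ 0.93522 (5 s.f.)

0.93522


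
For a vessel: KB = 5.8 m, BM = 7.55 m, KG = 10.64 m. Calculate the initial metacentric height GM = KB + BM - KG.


Formula: GM = KB + BM - KG
Step 1 — KM = KB + BM = 5.8 + 7.55 = 13.35 m
Step 2 — GM = KM - KG = 13.35 - 10.64 = 2.71 m

2.71 m


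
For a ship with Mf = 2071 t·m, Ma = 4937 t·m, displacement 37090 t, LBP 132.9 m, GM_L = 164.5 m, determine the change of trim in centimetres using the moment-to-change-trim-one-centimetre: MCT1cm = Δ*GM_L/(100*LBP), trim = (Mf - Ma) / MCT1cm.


Formula: net trimming moment = Mf - Ma; MCT1cm = Δ*GM_L/(100*LBP); trim = net moment / MCT1cm
Step 1 — net trimming moment = 2071 - 4937 = -2866 t·m
Step 2 — MCT1cm = 37090 * 164.5 / (100 * 132.9) = 459.0899 t·m/cm
Step 3 — trim = -2866 / 459.0899 ≈ -6.2428 cm (5 s.f.)

-6.2428 cm


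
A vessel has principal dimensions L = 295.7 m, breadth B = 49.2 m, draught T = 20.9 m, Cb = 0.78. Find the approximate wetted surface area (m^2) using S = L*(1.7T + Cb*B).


Formula: S = 1.7*L*T + V/T with V = Cb*L*B*T, i.e. S = L * (1.7*T + Cb*B)
Step 1 — 1.7*T = 1.7 * 20.9 = 35.53 m
Step 2 — Cb*B = 0.78 * 49.2 = 38.376 m
Step 3 — 1.7*T + Cb*B = 35.53 + 38.376 = 73.906 m
Step 4 — S = 295.7 * 73.906 ≈ 21854 m^2 (5 s.f.)

21854 m^2


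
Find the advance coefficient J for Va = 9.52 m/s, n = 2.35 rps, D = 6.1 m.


Formula: J = Va / (n * D)
Step 1 — n * D = 2.35 * 6.1 = 14.335
Step 2 — J = 9.52 / 14.335 ≈ 0.66411 (5 s.f.)

0.66411


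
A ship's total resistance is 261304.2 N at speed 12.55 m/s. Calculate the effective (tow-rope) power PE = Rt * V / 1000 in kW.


Formula: PE = Rt * V / 1000 (kW)
Step 1 — PE (W) = 261304.2 * 12.55 = 3279367.71 W
Step 2 — PE (kW) = 3279367.71 / 1000 ≈ 3279.4 kW (5 s.f.)

3279.4 kW


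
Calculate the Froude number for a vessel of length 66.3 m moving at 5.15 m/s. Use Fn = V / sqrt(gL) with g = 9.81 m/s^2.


Formula: Fn = V / sqrt(g * L)
Step 1 — g * L = 9.81 * 66.3 = 650.403
Step 2 — sqrt(g * L) = sqrt(650.403) = 25.503
Step 3 — Fn = 5.15 / 25.503 ≈ 0.20194 (5 s.f.)

0.20194


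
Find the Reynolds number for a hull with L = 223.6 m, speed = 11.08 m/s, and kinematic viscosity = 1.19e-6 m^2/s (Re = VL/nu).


Formula: Re = V * L / nu
Step 1 — V * L = 11.08 * 223.6 = 2477.488 m^2/s
Step 2 — Re = 2477.488 / 1.19e-6 = 2.08e+09

2.08e+09


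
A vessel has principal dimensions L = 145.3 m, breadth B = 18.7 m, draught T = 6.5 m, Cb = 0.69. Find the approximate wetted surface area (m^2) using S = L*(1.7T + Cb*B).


Formula: S = 1.7*L*T + V/T with V = Cb*L*B*T, i.e. S = L * (1.7*T + Cb*B)
Step 1 — 1.7*T = 1.7 * 6.5 = 11.05 m
Step 2 — Cb*B = 0.69 * 18.7 = 12.903 m
Step 3 — 1.7*T + Cb*B = 11.05 + 12.903 = 23.953 m
Step 4 — S = 145.3 * 23.953 ≈ 3480.4 m^2 (5 s.f.)

3480.4 m^2


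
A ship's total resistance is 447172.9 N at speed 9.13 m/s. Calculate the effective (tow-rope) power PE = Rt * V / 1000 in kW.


Formula: PE = Rt * V / 1000 (kW)
Step 1 — PE (W) = 447172.9 * 9.13 = 4082688.577 W
Step 2 — PE (kW) = 4082688.577 / 1000 ≈ 4082.7 kW (5 s.f.)

4082.7 kW


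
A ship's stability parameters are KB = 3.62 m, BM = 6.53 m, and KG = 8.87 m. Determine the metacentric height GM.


Formula: GM = KB + BM - KG
Step 1 — KM = KB + BM = 3.62 + 6.53 = 10.15 m
Step 2 — GM = KM - KG = 10.15 - 8.87 = 1.28 m

1.28 m


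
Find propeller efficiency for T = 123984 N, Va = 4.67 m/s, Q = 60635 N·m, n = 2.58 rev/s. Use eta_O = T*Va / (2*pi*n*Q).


Formula: eta = T * Va / (2 * pi * n * Q)
Step 1 — numerator = T * Va = 123984 * 4.67 = 579005.28
Step 2 — 2 * pi * n = 2 * pi * 2.58 = 16.210618
Step 3 — denominator = 16.210618 * 60635 = 982930.82
Step 4 — eta = 579005.28 / 982930.82 ≈ 0.58906 (5 s.f.)

0.58906


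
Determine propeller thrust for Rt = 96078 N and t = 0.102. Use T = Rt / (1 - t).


Formula: T = Rt / (1 - t)
Step 1 — (1 - t) = 1 - 0.102 = 0.898
Step 2 — T = 96078 / 0.898 ≈ 106990 N (5 s.f.)

106990 N


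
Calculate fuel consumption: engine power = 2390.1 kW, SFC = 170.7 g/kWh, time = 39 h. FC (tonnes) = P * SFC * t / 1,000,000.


Formula: FC (tonnes) = P * SFC * t / 1,000,000
Step 1 — P * SFC * t = 2390.1 * 170.7 * 39 = 15911612.73 g
Step 2 — FC (tonnes) = 15911612.73 / 1,000,000 ≈ 15.912 tonnes (5 s.f.)

15.912 tonnes


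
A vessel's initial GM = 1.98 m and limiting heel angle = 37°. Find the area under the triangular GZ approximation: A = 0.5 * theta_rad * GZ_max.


Formula: GZ_max = GM * sin(theta); Area = 0.5 * theta_rad * GZ_max
Step 1 — GZ_max = 1.98 * sin(37°) = 1.98 * 0.601815 = 1.191594 m
Step 2 — theta_rad = 37 * pi/180 = 0.645772 rad
Step 3 — Area = 0.5 * 0.645772 * 1.191594 ≈ 0.38475 m·rad (5 s.f.)

0.38475 m·rad


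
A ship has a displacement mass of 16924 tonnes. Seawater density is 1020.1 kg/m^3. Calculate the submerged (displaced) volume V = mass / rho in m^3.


Formula: V = mass / rho
Step 1 — convert tonnes to kg: 16924 t * 1000 = 16924000 kg
Step 2 — V = 16924000 / 1020.1 ≈ 16591 m^3 (5 s.f.)

16591 m^3


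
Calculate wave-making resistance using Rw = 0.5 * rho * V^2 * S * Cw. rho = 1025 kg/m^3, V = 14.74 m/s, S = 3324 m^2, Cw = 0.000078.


Formula: Rw = 0.5 * rho * V^2 * S * Cw
Step 1 — V^2 = 14.74^2 = 217.2676
Step 2 — 0.5 * rho * V^2 = 0.5 * 1025 * 217.2676 = 111349.645
Step 3 — Rw = 111349.645 * 3324 * 0.000078 ≈ 28870 N (5 s.f.)

28870 N


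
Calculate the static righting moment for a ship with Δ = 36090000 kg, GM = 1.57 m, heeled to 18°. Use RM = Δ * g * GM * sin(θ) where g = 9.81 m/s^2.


Formula: GZ = GM * sin(theta); RM = disp * g * GZ
Step 1 — GZ = 1.57 * sin(18°) = 1.57 * 0.309017 = 0.485157 m
Step 2 — RM = 36090000 * 9.81 * 0.485157 ≈ 171770000 N·m (5 s.f.)

171770000 N·m


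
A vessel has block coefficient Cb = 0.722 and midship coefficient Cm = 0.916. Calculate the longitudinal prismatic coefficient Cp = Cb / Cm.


Formula: Cp = Cb / Cm
Substituting: Cp = 0.722 / 0.916
Result: Cp ≈ 0.78821 (5 s.f.)

0.78821


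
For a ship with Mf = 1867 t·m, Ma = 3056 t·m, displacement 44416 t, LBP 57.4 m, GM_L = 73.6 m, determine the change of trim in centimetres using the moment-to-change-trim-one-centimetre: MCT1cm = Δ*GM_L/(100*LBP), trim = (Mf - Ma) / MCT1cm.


Formula: net trimming moment = Mf - Ma; MCT1cm = Δ*GM_L/(100*LBP); trim = net moment / MCT1cm
Step 1 — net trimming moment = 1867 - 3056 = -1189 t·m
Step 2 — MCT1cm = 44416 * 73.6 / (100 * 57.4) = 569.5153 t·m/cm
Step 3 — trim = -1189 / 569.5153 ≈ -2.0877 cm (5 s.f.)

-2.0877 cm


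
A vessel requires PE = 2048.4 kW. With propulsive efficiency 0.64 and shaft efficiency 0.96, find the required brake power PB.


Formula: PB = PE / (eta_D * eta_S)
Step 1 — combined efficiency = eta_D * eta_S = 0.64 * 0.96 = 0.6144
Step 2 — PB = 2048.4 / 0.6144 ≈ 3334.0 kW (5 s.f.)

3334.0 kW


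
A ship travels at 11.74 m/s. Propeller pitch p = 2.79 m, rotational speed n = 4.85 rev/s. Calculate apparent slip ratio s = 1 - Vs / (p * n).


Formula: s = 1 - Vs / (p * n)
Step 1 — p * n = 2.79 * 4.85 = 13.5315
Step 2 — Vs / (p*n) = 11.74 / 13.5315 = 0.867605 (6 d.p.)
Step 3 — s = 1 - 0.867605 = 0.132395

0.132395


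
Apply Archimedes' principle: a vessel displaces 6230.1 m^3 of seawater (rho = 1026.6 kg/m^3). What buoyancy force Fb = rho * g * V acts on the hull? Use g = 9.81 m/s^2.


Formula: Fb = rho * g * V
Substituting: Fb = 1026.6 * 9.81 * 6230.1
Intermediate: 1026.6 * 9.81 = 10070.946
Result: Fb = 10070.946 * 6230.1 ≈ 62743000 N (5 s.f.)

62743000 N


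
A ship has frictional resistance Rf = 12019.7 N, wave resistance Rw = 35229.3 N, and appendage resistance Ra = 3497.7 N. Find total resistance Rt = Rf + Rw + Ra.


Formula: Rt = Rf + Rw + Ra
Substituting: Rt = 12019.7 + 35229.3 + 3497.7
Result: Rt = 50746.7 N

50746.7 N


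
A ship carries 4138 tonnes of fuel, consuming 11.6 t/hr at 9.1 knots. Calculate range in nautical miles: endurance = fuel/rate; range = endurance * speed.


Formula: endurance = fuel / rate; range = endurance * speed
Step 1 — endurance = 4138 / 11.6 = 356.7241 hours
Step 2 — range = 356.7241 * 9.1 ≈ 3246.2 nautical miles (5 s.f.)

3246.2 NM


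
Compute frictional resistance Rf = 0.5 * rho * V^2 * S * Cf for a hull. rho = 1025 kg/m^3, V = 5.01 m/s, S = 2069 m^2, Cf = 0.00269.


Formula: Rf = 0.5 * rho * V^2 * S * Cf
Step 1 — V^2 = 5.01^2 = 25.1001
Step 2 — 0.5 * rho * V^2 = 0.5 * 1025 * 25.1001 = 12863.80125
Step 3 — Rf = 12863.80125 * 2069 * 0.00269 ≈ 71595 N (5 s.f.)

71595 N


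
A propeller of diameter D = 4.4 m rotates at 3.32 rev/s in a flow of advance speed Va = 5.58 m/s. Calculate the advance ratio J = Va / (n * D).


Formula: J = Va / (n * D)
Step 1 — n * D = 3.32 * 4.4 = 14.608
Step 2 — J = 5.58 / 14.608 ≈ 0.38198 (5 s.f.)

0.38198


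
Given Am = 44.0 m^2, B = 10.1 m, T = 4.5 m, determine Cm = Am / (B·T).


Formula: Cm = Am / (B * T)
Step 1 — B * T = 10.1 * 4.5 = 45.45 m^2
Step 2 — Cm = 44.0 / 45.45 ≈ 0.96810 (5 s.f.)

0.96810


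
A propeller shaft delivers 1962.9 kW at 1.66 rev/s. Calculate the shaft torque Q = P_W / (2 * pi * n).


Formula: Q = P_W / (2 * pi * n)
Step 1 — P_W = 1962.9 kW * 1000 = 1962900.0 W
Step 2 — 2 * pi * n = 2 * pi * 1.66 = 10.430088
Step 3 — Q = 1962900.0 / 10.430088 ≈ 188200 N·m (5 s.f.)

188200 N·m


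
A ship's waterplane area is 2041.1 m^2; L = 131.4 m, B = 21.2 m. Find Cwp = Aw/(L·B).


Formula: Cwp = Aw / (L * B)
Step 1 — L * B = 131.4 * 21.2 = 2785.68 m^2
Step 2 — Cwp = 2041.1 / 2785.68 ≈ 0.73271 (5 s.f.)

0.73271


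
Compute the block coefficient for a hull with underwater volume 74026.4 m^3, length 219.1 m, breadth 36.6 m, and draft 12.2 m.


Formula: Cb = V / (L * B * T)
Step 1 — L * B * T = 219.1 * 36.6 * 12.2 = 97832.532 m^3
Step 2 — Cb = 74026.4 / 97832.532 ≈ 0.75666 (5 s.f.)

0.75666


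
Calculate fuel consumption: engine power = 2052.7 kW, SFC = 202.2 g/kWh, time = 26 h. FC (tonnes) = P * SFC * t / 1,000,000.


Formula: FC (tonnes) = P * SFC * t / 1,000,000
Step 1 — P * SFC * t = 2052.7 * 202.2 * 26 = 10791454.44 g
Step 2 — FC (tonnes) = 10791454.44 / 1,000,000 ≈ 10.791 tonnes (5 s.f.)

10.791 tonnes


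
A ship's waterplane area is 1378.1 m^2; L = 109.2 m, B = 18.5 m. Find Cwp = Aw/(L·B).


Formula: Cwp = Aw / (L * B)
Step 1 — L * B = 109.2 * 18.5 = 2020.2 m^2
Step 2 — Cwp = 1378.1 / 2020.2 ≈ 0.68216 (5 s.f.)

0.68216


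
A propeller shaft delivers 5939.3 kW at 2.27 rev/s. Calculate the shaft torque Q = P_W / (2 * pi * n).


Formula: Q = P_W / (2 * pi * n)
Step 1 — P_W = 5939.3 kW * 1000 = 5939300.0 W
Step 2 — 2 * pi * n = 2 * pi * 2.27 = 14.262831
Step 3 — Q = 5939300.0 / 14.262831 ≈ 416420 N·m (5 s.f.)

416420 N·m


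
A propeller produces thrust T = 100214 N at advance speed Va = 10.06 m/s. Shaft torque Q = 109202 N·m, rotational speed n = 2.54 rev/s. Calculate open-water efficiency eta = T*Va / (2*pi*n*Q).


Formula: eta = T * Va / (2 * pi * n * Q)
Step 1 — numerator = T * Va = 100214 * 10.06 = 1008152.84
Step 2 — 2 * pi * n = 2 * pi * 2.54 = 15.959291
Step 3 — denominator = 15.959291 * 109202 = 1742786.5
Step 4 — eta = 1008152.84 / 1742786.5 ≈ 0.57847 (5 s.f.)

0.57847


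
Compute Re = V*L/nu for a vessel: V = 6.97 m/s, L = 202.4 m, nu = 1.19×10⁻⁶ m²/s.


Formula: Re = V * L / nu
Step 1 — V * L = 6.97 * 202.4 = 1410.728 m^2/s
Step 2 — Re = 1410.728 / 1.19e-6 = 1.19e+09

1.19e+09


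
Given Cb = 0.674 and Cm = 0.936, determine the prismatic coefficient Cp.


Formula: Cp = Cb / Cm
Substituting: Cp = 0.674 / 0.936
Result: Cp ≈ 0.72009 (5 s.f.)

0.72009


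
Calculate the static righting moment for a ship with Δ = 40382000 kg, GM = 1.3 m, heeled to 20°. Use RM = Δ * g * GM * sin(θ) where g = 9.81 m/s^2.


Formula: GZ = GM * sin(theta); RM = disp * g * GZ
Step 1 — GZ = 1.3 * sin(20°) = 1.3 * 0.34202 = 0.444626 m
Step 2 — RM = 40382000 * 9.81 * 0.444626 ≈ 176140000 N·m (5 s.f.)

176140000 N·m


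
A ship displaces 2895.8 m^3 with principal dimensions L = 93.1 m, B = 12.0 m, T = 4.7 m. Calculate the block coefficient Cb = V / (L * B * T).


Formula: Cb = V / (L * B * T)
Step 1 — L * B * T = 93.1 * 12.0 * 4.7 = 5250.84 m^3
Step 2 — Cb = 2895.8 / 5250.84 ≈ 0.55149 (5 s.f.)

0.55149


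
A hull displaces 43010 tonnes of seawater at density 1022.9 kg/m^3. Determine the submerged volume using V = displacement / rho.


Formula: V = mass / rho
Step 1 — convert tonnes to kg: 43010 t * 1000 = 43010000 kg
Step 2 — V = 43010000 / 1022.9 ≈ 42047 m^3 (5 s.f.)

42047 m^3


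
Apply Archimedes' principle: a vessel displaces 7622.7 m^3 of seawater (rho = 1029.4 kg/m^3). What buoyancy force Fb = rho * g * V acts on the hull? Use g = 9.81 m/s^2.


Formula: Fb = rho * g * V
Substituting: Fb = 1029.4 * 9.81 * 7622.7
Intermediate: 1029.4 * 9.81 = 10098.414
Result: Fb = 10098.414 * 7622.7 ≈ 76977000 N (5 s.f.)

76977000 N


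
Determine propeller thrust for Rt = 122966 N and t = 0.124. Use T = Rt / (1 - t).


Formula: T = Rt / (1 - t)
Step 1 — (1 - t) = 1 - 0.124 = 0.876
Step 2 — T = 122966 / 0.876 ≈ 140370 N (5 s.f.)

140370 N


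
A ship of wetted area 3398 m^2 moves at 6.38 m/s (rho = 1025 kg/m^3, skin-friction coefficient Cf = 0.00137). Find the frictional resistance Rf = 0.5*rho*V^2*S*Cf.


Formula: Rf = 0.5 * rho * V^2 * S * Cf
Step 1 — V^2 = 6.38^2 = 40.7044
Step 2 — 0.5 * rho * V^2 = 0.5 * 1025 * 40.7044 = 20861.005
Step 3 — Rf = 20861.005 * 3398 * 0.00137 ≈ 97113 N (5 s.f.)

97113 N


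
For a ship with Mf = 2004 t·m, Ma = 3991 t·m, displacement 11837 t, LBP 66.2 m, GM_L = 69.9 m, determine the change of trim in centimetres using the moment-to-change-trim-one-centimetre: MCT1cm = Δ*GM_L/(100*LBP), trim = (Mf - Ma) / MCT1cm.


Formula: net trimming moment = Mf - Ma; MCT1cm = Δ*GM_L/(100*LBP); trim = net moment / MCT1cm
Step 1 — net trimming moment = 2004 - 3991 = -1987 t·m
Step 2 — MCT1cm = 11837 * 69.9 / (100 * 66.2) = 124.9858 t·m/cm
Step 3 — trim = -1987 / 124.9858 ≈ -15.898 cm (5 s.f.)

-15.898 cm
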